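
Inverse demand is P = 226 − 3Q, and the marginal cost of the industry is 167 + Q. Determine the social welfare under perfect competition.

TS = 435.125

Under competition P = MC: 226 − 3Q = 167 + Q ⇒ Q = 14.75, P = 181.75.
CS = ½·(226 − 181.75)·14.75 = 10443/32; PS = (181.75·14.75 − 167·14.75 − ½·1·14.75²) = 3481/32; TS = 435.125.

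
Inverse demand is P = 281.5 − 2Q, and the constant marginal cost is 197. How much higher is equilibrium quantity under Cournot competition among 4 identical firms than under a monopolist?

The monopolist equates marginal revenue to marginal cost: 281.5 − 4Q = 197, so Q = 21.125. From demand, P = 239.25.
With 4 symmetric Cournot firms, each firm's FOC gives 281.5 − 10q = 197, so q = 8.45, Q = 4·8.45 = 33.8, and P = 213.9.
Change in equilibrium quantity: 33.8 − 21.125 = 12.675.

Q rises by 12.675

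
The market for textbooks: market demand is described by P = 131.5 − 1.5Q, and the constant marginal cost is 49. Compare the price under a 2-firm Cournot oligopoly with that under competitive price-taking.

Cournot: P = 76.5; Competition: P = 49

With 2 symmetric Cournot firms, each firm's FOC gives 131.5 − 4.5q = 49, so q = 55/3, Q = 2·55/3 = 110/3, and P = 76.5.
Perfect competition: P = MC = 49, so 131.5 − 1.5Q = 49 and Q = 55.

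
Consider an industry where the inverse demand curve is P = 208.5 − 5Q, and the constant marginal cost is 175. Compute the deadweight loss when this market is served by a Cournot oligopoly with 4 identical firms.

DWL = 4.489

Competitive firms price at marginal cost: P = 175, giving Q = 6.7.
Cournot with 4 identical firms: the symmetric best-response condition is 208.5 − 25q = 175. Each firm produces q = 1.34, total output Q = 5.36, price P = 181.7.
DWL is the triangle between Q = 5.36 and Q = 6.7: ½·(6.7 − 5.36)·(181.7 − 175) = 4.489.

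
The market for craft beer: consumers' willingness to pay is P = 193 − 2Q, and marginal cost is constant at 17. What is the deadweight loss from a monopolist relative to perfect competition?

Under competition P = MC = 17, so Q = (193 − 17)/2 = 88.
The monopolist equates marginal revenue to marginal cost: 193 − 4Q = 17, so Q = 44. From demand, P = 105.
DWL is the triangle between Q = 44 and Q = 88: ½·(88 − 44)·(105 − 17) = 1936.

DWL = 1936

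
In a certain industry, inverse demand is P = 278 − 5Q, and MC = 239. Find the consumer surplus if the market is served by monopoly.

A monopolist chooses Q where MR = MC. MR = 278 − 10Q; setting this equal to 239 gives Q = 3.9 and P = 258.5.
CS = ½·(278 − 258.5)·3.9 = 38.025.

CS = 38.025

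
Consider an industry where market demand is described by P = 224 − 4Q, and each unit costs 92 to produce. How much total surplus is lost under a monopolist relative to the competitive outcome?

Perfect competition: P = MC = 92, so 224 − 4Q = 92 and Q = 33.
Monopoly sets MR = MC: 224 − 8Q = 92 ⇒ Q = 16.5, P = 224 − 4·16.5 = 158.
DWL is the triangle between Q = 16.5 and Q = 33: ½·(33 − 16.5)·(158 − 92) = 544.5.

DWL = 544.5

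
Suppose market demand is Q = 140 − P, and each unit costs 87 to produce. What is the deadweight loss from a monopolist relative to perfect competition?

DWL = 351.125

Inverting demand: P = 140 − Q.
Under competition P = MC = 87, so Q = (140 − 87)/1 = 53.
The monopolist equates marginal revenue to marginal cost: 140 − 2Q = 87, so Q = 26.5. From demand, P = 113.5.
DWL is the triangle between Q = 26.5 and Q = 53: ½·(53 − 26.5)·(113.5 − 87) = 351.125.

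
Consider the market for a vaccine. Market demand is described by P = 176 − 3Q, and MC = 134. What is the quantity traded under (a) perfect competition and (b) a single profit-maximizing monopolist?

Competition: Q = 14; Monopoly: Q = 7

Under competition P = MC = 134, so Q = (176 − 134)/3 = 14.
Monopoly sets MR = MC: 176 − 6Q = 134 ⇒ Q = 7, P = 176 − 3·7 = 155.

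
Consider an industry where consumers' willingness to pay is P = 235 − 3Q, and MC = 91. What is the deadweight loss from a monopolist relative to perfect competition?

Under competition P = MC = 91, so Q = (235 − 91)/3 = 48.
A monopolist chooses Q where MR = MC. MR = 235 − 6Q; setting this equal to 91 gives Q = 24 and P = 163.
DWL is the triangle between Q = 24 and Q = 48: ½·(48 − 24)·(163 − 91) = 864.

DWL = 864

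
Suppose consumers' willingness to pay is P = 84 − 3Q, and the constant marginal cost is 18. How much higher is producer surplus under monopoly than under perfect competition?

PS rises by 363

Competitive firms price at marginal cost: P = 18, giving Q = 22.
PS = (18 − 18)·22 = 0.
A monopolist chooses Q where MR = MC. MR = 84 − 6Q; setting this equal to 18 gives Q = 11 and P = 51.
PS = (51 − 18)·11 = 363.
Change in producer surplus: 363 − 0 = 363.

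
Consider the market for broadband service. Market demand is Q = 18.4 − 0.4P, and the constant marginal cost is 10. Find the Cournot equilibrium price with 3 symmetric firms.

Inverting demand: P = 46 − 2.5Q.
In a 3-firm Cournot equilibrium, symmetry and the first-order condition give q = (46 − 10)/(10) = 3.6. So Q = 10.8 and P = 19.

P = 19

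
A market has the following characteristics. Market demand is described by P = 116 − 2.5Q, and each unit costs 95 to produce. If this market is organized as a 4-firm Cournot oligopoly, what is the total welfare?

In a 4-firm Cournot equilibrium, symmetry and the first-order condition give q = (116 − 95)/(12.5) = 1.68. So Q = 6.72 and P = 99.2.
CS = ½·(116 − 99.2)·6.72 = 56.448; PS = (99.2 − 95)·6.72 = 28.224; TS = 84.672.

TS = 84.672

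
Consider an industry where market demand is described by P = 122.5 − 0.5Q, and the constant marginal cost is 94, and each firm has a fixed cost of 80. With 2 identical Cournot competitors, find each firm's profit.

With 2 symmetric Cournot firms, each firm's FOC gives 122.5 − 1.5q = 94, so q = 19, Q = 2·19 = 38, and P = 103.5.
Each firm's profit = (103.5 − 94)·19 − 80 = 100.5.

π_i = 100.5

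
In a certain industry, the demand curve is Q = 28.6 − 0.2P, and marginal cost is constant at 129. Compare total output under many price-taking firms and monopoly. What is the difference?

Total output falls by 1.4

Inverting demand: P = 143 − 5Q.
Under competition P = MC = 129, so Q = (143 − 129)/5 = 2.8.
Monopoly sets MR = MC: 143 − 10Q = 129 ⇒ Q = 1.4, P = 143 − 5·1.4 = 136.
Change in total output: 1.4 − 2.8 = −1.4.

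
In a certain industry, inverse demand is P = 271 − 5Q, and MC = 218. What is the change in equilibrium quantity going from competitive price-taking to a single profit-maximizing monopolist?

Equilibrium quantity falls by 5.3

Perfect competition: P = MC = 218, so 271 − 5Q = 218 and Q = 10.6.
Monopoly sets MR = MC: 271 − 10Q = 218 ⇒ Q = 5.3, P = 271 − 5·5.3 = 244.5.
Change in equilibrium quantity: 5.3 − 10.6 = −5.3.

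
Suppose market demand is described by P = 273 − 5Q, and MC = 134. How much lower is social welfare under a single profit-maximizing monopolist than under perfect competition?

Under competition P = MC = 134, so Q = (273 − 134)/5 = 27.8.
CS = ½·(273 − 134)·27.8 = 1932.1; PS = (134 − 134)·27.8 = 0; TS = 1932.1.
Monopoly sets MR = MC: 273 − 10Q = 134 ⇒ Q = 13.9, P = 273 − 5·13.9 = 203.5.
CS = ½·(273 − 203.5)·13.9 = 483.025; PS = (203.5 − 134)·13.9 = 966.05; TS = 1449.075.
Change in social welfare: 1449.075 − 1932.1 = −483.025.

TS falls by 483.025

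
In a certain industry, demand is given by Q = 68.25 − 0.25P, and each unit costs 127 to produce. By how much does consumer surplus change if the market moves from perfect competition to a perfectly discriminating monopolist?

Inverting demand: P = 273 − 4Q.
Competitive firms price at marginal cost: P = 127, giving Q = 36.5.
CS = ½·(273 − 127)·36.5 = 2664.5.
With perfect price discrimination, output is the efficient level Q = 36.5 (where demand meets MC), but every buyer pays their willingness to pay: CS = 0 and PS = total surplus.
CS = 0.
Change in consumer surplus: 0 − 2664.5 = −2664.5.

Consumer surplus falls by 2664.5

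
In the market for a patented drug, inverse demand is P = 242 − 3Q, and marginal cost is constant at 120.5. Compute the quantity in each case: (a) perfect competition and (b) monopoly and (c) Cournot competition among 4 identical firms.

Under competition P = MC = 120.5, so Q = (242 − 120.5)/3 = 40.5.
A monopolist chooses Q where MR = MC. MR = 242 − 6Q; setting this equal to 120.5 gives Q = 20.25 and P = 181.25.
In a 4-firm Cournot equilibrium, symmetry and the first-order condition give q = (242 − 120.5)/(15) = 8.1. So Q = 32.4 and P = 144.8.

Competition: Q = 40.5; Monopoly: Q = 20.25; Cournot: Q = 32.4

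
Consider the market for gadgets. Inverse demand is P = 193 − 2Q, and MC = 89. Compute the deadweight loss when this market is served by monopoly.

DWL = 676

Competitive firms price at marginal cost: P = 89, giving Q = 52.
A monopolist chooses Q where MR = MC. MR = 193 − 4Q; setting this equal to 89 gives Q = 26 and P = 141.
DWL is the triangle between Q = 26 and Q = 52: ½·(52 − 26)·(141 − 89) = 676.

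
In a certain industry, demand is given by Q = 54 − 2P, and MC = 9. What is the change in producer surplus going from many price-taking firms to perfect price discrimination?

Producer surplus rises by 324

Inverting demand: P = 27 − 0.5Q.
Under competition P = MC = 9, so Q = (27 − 9)/0.5 = 36.
PS = (9 − 9)·36 = 0.
A perfectly discriminating monopolist sells every unit with P(Q) ≥ MC(Q), so output equals the competitive quantity Q = 36. Each buyer pays their reservation price, so CS = 0 and the firm captures all surplus.
PS = ½·(27 − 9)·36 = 324.
Change in producer surplus: 324 − 0 = 324.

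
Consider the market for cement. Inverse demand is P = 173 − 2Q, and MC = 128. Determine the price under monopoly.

A monopolist chooses Q where MR = MC. MR = 173 − 4Q; setting this equal to 128 gives Q = 11.25 and P = 150.5.

P = 150.5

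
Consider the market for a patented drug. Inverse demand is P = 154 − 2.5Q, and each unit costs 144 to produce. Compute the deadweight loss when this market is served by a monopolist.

DWL = 5

Under competition P = MC = 144, so Q = (154 − 144)/2.5 = 4.
The monopolist equates marginal revenue to marginal cost: 154 − 5Q = 144, so Q = 2. From demand, P = 149.
DWL is the triangle between Q = 2 and Q = 4: ½·(4 − 2)·(149 − 144) = 5.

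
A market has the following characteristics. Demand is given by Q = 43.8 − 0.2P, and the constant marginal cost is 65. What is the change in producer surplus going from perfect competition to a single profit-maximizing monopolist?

Inverting demand: P = 219 − 5Q.
Under competition P = MC = 65, so Q = (219 − 65)/5 = 30.8.
PS = (65 − 65)·30.8 = 0.
A monopolist chooses Q where MR = MC. MR = 219 − 10Q; setting this equal to 65 gives Q = 15.4 and P = 142.
PS = (142 − 65)·15.4 = 1185.8.
Change in producer surplus: 1185.8 − 0 = 1185.8.

Producer surplus rises by 1185.8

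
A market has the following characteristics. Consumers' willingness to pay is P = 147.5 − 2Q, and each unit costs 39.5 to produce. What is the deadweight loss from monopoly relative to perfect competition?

DWL = 729

Perfect competition: P = MC = 39.5, so 147.5 − 2Q = 39.5 and Q = 54.
Monopoly sets MR = MC: 147.5 − 4Q = 39.5 ⇒ Q = 27, P = 147.5 − 2·27 = 93.5.
DWL is the triangle between Q = 27 and Q = 54: ½·(54 − 27)·(93.5 − 39.5) = 729.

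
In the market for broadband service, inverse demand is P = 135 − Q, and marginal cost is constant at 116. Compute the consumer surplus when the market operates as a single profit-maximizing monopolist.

A monopolist chooses Q where MR = MC. MR = 135 − 2Q; setting this equal to 116 gives Q = 9.5 and P = 125.5.
CS = ½·(135 − 125.5)·9.5 = 45.125.

CS = 45.125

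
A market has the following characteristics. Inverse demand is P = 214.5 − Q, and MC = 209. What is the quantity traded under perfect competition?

Q = 5.5

Competitive firms price at marginal cost: P = 209, giving Q = 5.5.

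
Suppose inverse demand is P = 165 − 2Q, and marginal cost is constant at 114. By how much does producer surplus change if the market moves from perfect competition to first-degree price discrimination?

Under competition P = MC = 114, so Q = (165 − 114)/2 = 25.5.
PS = (114 − 114)·25.5 = 0.
A perfectly discriminating monopolist sells every unit with P(Q) ≥ MC(Q), so output equals the competitive quantity Q = 25.5. Each buyer pays their reservation price, so CS = 0 and the firm captures all surplus.
PS = ½·(165 − 114)·25.5 = 650.25.
Change in producer surplus: 650.25 − 0 = 650.25.

Producer surplus rises by 650.25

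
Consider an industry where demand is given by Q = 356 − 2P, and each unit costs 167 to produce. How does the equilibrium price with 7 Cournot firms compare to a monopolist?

Cournot: P = 168.375; Monopoly: P = 172.5

Inverting demand: P = 178 − 0.5Q.
Cournot with 7 identical firms: the symmetric best-response condition is 178 − 4q = 167. Each firm produces q = 2.75, total output Q = 19.25, price P = 168.375.
The monopolist equates marginal revenue to marginal cost: 178 − Q = 167, so Q = 11. From demand, P = 172.5.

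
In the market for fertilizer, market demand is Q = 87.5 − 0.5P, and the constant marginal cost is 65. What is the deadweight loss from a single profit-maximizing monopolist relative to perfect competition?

Inverting demand: P = 175 − 2Q.
Competitive firms price at marginal cost: P = 65, giving Q = 55.
The monopolist equates marginal revenue to marginal cost: 175 − 4Q = 65, so Q = 27.5. From demand, P = 120.
DWL is the triangle between Q = 27.5 and Q = 55: ½·(55 − 27.5)·(120 − 65) = 756.25.

DWL = 756.25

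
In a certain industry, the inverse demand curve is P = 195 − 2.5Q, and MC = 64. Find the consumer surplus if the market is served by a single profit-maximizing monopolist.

A monopolist chooses Q where MR = MC. MR = 195 − 5Q; setting this equal to 64 gives Q = 26.2 and P = 129.5.
CS = ½·(195 − 129.5)·26.2 = 858.05.

CS = 858.05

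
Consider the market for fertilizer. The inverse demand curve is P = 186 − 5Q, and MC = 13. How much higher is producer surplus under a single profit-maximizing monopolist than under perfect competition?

Perfect competition: P = MC = 13, so 186 − 5Q = 13 and Q = 34.6.
PS = (13 − 13)·34.6 = 0.
Monopoly sets MR = MC: 186 − 10Q = 13 ⇒ Q = 17.3, P = 186 − 5·17.3 = 99.5.
PS = (99.5 − 13)·17.3 = 1496.45.
Change in producer surplus: 1496.45 − 0 = 1496.45.

Producer surplus rises by 1496.45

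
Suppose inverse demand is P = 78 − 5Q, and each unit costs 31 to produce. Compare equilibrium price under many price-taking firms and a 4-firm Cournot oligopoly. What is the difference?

P rises by 9.4

Competitive firms price at marginal cost: P = 31, giving Q = 9.4.
In a 4-firm Cournot equilibrium, symmetry and the first-order condition give q = (78 − 31)/(25) = 1.88. So Q = 7.52 and P = 40.4.
Change in equilibrium price: 40.4 − 31 = 9.4.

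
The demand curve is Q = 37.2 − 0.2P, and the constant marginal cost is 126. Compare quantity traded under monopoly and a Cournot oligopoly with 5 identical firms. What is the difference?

Inverting demand: P = 186 − 5Q.
The monopolist equates marginal revenue to marginal cost: 186 − 10Q = 126, so Q = 6. From demand, P = 156.
With 5 symmetric Cournot firms, each firm's FOC gives 186 − 30q = 126, so q = 2, Q = 5·2 = 10, and P = 136.
Change in quantity traded: 10 − 6 = 4.

Quantity traded rises by 4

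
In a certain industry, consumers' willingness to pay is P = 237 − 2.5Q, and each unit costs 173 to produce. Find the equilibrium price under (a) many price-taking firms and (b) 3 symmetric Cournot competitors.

Competition: P = 173; Cournot: P = 189

Competitive firms price at marginal cost: P = 173, giving Q = 25.6.
In a 3-firm Cournot equilibrium, symmetry and the first-order condition give q = (237 − 173)/(10) = 6.4. So Q = 19.2 and P = 189.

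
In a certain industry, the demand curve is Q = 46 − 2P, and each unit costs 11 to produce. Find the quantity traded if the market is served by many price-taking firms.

Q = 24

Inverting demand: P = 23 − 0.5Q.
Perfect competition: P = MC = 11, so 23 − 0.5Q = 11 and Q = 24.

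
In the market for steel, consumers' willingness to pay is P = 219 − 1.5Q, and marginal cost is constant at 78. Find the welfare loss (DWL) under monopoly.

Competitive firms price at marginal cost: P = 78, giving Q = 94.
A monopolist chooses Q where MR = MC. MR = 219 − 3Q; setting this equal to 78 gives Q = 47 and P = 148.5.
DWL is the triangle between Q = 47 and Q = 94: ½·(94 − 47)·(148.5 − 78) = 1656.75.

DWL = 1656.75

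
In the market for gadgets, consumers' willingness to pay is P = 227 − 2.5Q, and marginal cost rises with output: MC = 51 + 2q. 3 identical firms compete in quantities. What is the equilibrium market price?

Cournot with 3 identical firms: the symmetric best-response condition is 227 − 10q = 51 + 2q. Each firm produces q = 44/3, total output Q = 44, price P = 117.

P = 117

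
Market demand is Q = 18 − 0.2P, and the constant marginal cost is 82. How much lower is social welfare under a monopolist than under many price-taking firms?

Inverting demand: P = 90 − 5Q.
Under competition P = MC = 82, so Q = (90 − 82)/5 = 1.6.
CS = ½·(90 − 82)·1.6 = 6.4; PS = (82 − 82)·1.6 = 0; TS = 6.4.
The monopolist equates marginal revenue to marginal cost: 90 − 10Q = 82, so Q = 0.8. From demand, P = 86.
CS = ½·(90 − 86)·0.8 = 1.6; PS = (86 − 82)·0.8 = 3.2; TS = 4.8.
Change in social welfare: 4.8 − 6.4 = −1.6.

TS falls by 1.6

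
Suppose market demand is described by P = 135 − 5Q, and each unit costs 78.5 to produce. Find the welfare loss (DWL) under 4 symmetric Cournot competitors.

DWL = 12.769

Competitive firms price at marginal cost: P = 78.5, giving Q = 11.3.
With 4 symmetric Cournot firms, each firm's FOC gives 135 − 25q = 78.5, so q = 2.26, Q = 4·2.26 = 9.04, and P = 89.8.
DWL is the triangle between Q = 9.04 and Q = 11.3: ½·(11.3 − 9.04)·(89.8 − 78.5) = 12.769.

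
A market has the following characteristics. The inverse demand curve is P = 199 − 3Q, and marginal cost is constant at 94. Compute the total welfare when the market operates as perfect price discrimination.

Under first-degree price discrimination the firm charges each unit its demand price and produces up to where P = MC, i.e. Q = 35. Consumer surplus is zero; producer surplus equals total surplus.
TS = 1837.5 (equal to competitive TS).

TS = 1837.5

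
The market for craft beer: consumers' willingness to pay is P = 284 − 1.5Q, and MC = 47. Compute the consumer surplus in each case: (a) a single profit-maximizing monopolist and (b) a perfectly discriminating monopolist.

Monopoly sets MR = MC: 284 − 3Q = 47 ⇒ Q = 79, P = 284 − 1.5·79 = 165.5.
CS = ½·(284 − 165.5)·79 = 4680.75.
Under first-degree price discrimination the firm charges each unit its demand price and produces up to where P = MC, i.e. Q = 158. Consumer surplus is zero; producer surplus equals total surplus.
CS = 0.

Monopoly: CS = 4680.75; Perfect PD: CS = 0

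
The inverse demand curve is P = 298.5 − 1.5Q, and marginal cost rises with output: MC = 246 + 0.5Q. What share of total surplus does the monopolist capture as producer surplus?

A monopolist chooses Q where MR = MC. MR = 298.5 − 3Q; setting this equal to 246 + 0.5Q gives Q = 15 and P = 276.
CS = ½·(298.5 − 276)·15 = 168.75.
PS = P·Q − VC(Q) = 276·15 − (246·15 + ½·0.5·15²) = 393.75.
Share captured = PS/TS = 393.75/562.5 = 0.7.

PS/TS = 0.7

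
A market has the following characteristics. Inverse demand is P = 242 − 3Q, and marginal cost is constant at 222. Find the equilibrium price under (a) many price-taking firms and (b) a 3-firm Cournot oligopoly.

Competition: P = 222; Cournot: P = 227

Under competition P = MC = 222, so Q = (242 − 222)/3 = 20/3.
In a 3-firm Cournot equilibrium, symmetry and the first-order condition give q = (242 − 222)/(12) = 5/3. So Q = 5 and P = 227.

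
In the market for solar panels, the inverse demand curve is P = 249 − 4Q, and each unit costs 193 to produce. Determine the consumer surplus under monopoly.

Monopoly sets MR = MC: 249 − 8Q = 193 ⇒ Q = 7, P = 249 − 4·7 = 221.
CS = ½·(249 − 221)·7 = 98.

CS = 98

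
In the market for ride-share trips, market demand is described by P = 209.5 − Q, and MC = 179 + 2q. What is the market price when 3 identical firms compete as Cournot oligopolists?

In a 3-firm Cournot equilibrium, symmetry and the first-order condition give q = (209.5 − 179)/(6) = 61/12. So Q = 15.25 and P = 194.25.

P = 194.25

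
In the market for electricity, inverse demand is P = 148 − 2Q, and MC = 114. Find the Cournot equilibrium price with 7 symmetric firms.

Cournot with 7 identical firms: the symmetric best-response condition is 148 − 16q = 114. Each firm produces q = 2.125, total output Q = 14.875, price P = 118.25.

P = 118.25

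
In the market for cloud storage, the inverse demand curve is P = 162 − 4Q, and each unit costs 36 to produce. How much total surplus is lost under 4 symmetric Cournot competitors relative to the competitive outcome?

DWL = 79.38

Competitive firms price at marginal cost: P = 36, giving Q = 31.5.
With 4 symmetric Cournot firms, each firm's FOC gives 162 − 20q = 36, so q = 6.3, Q = 4·6.3 = 25.2, and P = 61.2.
DWL is the triangle between Q = 25.2 and Q = 31.5: ½·(31.5 − 25.2)·(61.2 − 36) = 79.38.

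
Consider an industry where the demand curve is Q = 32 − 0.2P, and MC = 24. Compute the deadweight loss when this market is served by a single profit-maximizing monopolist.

Inverting demand: P = 160 − 5Q.
Under competition P = MC = 24, so Q = (160 − 24)/5 = 27.2.
A monopolist chooses Q where MR = MC. MR = 160 − 10Q; setting this equal to 24 gives Q = 13.6 and P = 92.
DWL is the triangle between Q = 13.6 and Q = 27.2: ½·(27.2 − 13.6)·(92 − 24) = 462.4.

DWL = 462.4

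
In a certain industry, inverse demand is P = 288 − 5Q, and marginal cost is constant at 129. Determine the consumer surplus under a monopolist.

CS = 632.025

Monopoly sets MR = MC: 288 − 10Q = 129 ⇒ Q = 15.9, P = 288 − 5·15.9 = 208.5.
CS = ½·(288 − 208.5)·15.9 = 632.025.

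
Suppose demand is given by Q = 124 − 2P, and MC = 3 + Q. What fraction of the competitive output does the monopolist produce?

Q_m/Q_c = 0.75

Inverting demand: P = 62 − 0.5Q.
Monopoly sets MR = MC: 62 − Q = 3 + Q ⇒ Q = 29.5, P = 62 − 0.5·29.5 = 47.25.
Competitive equilibrium sets price equal to marginal cost: 62 − 0.5Q = 3 + Q, so Q = 118/3 and P = 127/3.
Ratio Q_m/Q_c = 29.5/(118/3) = 0.75.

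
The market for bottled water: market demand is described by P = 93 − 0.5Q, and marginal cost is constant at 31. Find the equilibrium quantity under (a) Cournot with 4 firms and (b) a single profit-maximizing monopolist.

With 4 symmetric Cournot firms, each firm's FOC gives 93 − 2.5q = 31, so q = 24.8, Q = 4·24.8 = 99.2, and P = 43.4.
The monopolist equates marginal revenue to marginal cost: 93 − Q = 31, so Q = 62. From demand, P = 62.

Cournot: Q = 99.2; Monopoly: Q = 62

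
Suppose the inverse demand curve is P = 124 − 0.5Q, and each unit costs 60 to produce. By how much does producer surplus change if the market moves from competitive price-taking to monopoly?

Producer surplus rises by 2048

Under competition P = MC = 60, so Q = (124 − 60)/0.5 = 128.
PS = (60 − 60)·128 = 0.
Monopoly sets MR = MC: 124 − Q = 60 ⇒ Q = 64, P = 124 − 0.5·64 = 92.
PS = (92 − 60)·64 = 2048.
Change in producer surplus: 2048 − 0 = 2048.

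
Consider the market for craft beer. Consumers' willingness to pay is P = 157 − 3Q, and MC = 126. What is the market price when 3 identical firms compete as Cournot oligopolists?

P = 133.75

In a 3-firm Cournot equilibrium, symmetry and the first-order condition give q = (157 − 126)/(12) = 31/12. So Q = 7.75 and P = 133.75.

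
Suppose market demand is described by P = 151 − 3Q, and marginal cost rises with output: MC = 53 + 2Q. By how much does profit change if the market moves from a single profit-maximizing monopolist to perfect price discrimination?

π rises by 360.15

The monopolist equates marginal revenue to marginal cost: 151 − 6Q = 53 + 2Q, so Q = 12.25. From demand, P = 114.25.
Profit = 114.25·12.25 − (53·12.25 + ½·2·12.25²) = 600.25.
Under first-degree price discrimination the firm charges each unit its demand price and produces up to where P = MC, i.e. Q = 19.6. Consumer surplus is zero; producer surplus equals total surplus.
PS equals the full surplus area, 960.4. Profit = 960.4 = 960.4.
Change in profit: 960.4 − 600.25 = 360.15.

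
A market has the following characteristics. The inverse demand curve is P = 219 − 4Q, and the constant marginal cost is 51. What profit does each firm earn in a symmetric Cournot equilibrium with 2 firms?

π_i = 784

With 2 symmetric Cournot firms, each firm's FOC gives 219 − 12q = 51, so q = 14, Q = 2·14 = 28, and P = 107.
Each firm's profit = (107 − 51)·14 = 784.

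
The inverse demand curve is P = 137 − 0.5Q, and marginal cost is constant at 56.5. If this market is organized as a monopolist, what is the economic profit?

Profit = 3240.125

A monopolist chooses Q where MR = MC. MR = 137 − Q; setting this equal to 56.5 gives Q = 80.5 and P = 96.75.
Profit = (96.75 − 56.5)·80.5 = 3240.125.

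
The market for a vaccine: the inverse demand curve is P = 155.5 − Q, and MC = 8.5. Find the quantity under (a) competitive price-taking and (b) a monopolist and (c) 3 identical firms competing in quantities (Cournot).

Competition: Q = 147; Monopoly: Q = 73.5; Cournot: Q = 110.25

Perfect competition: P = MC = 8.5, so 155.5 − Q = 8.5 and Q = 147.
The monopolist equates marginal revenue to marginal cost: 155.5 − 2Q = 8.5, so Q = 73.5. From demand, P = 82.
With 3 symmetric Cournot firms, each firm's FOC gives 155.5 − 4q = 8.5, so q = 36.75, Q = 3·36.75 = 110.25, and P = 45.25.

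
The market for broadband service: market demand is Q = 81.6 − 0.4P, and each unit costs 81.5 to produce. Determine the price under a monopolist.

Inverting demand: P = 204 − 2.5Q.
A monopolist chooses Q where MR = MC. MR = 204 − 5Q; setting this equal to 81.5 gives Q = 24.5 and P = 142.75.

P = 142.75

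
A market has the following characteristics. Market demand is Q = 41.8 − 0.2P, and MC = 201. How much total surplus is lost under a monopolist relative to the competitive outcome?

DWL = 1.6

Inverting demand: P = 209 − 5Q.
Under competition P = MC = 201, so Q = (209 − 201)/5 = 1.6.
The monopolist equates marginal revenue to marginal cost: 209 − 10Q = 201, so Q = 0.8. From demand, P = 205.
DWL is the triangle between Q = 0.8 and Q = 1.6: ½·(1.6 − 0.8)·(205 − 201) = 1.6.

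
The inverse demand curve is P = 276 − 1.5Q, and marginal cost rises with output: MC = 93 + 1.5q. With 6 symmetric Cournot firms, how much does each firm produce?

q_i = 15.25

With 6 symmetric Cournot firms, each firm's FOC gives 276 − 10.5q = 93 + 1.5q, so q = 15.25, Q = 6·15.25 = 91.5, and P = 138.75.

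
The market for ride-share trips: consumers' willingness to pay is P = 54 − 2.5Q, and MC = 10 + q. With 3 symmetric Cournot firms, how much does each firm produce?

Cournot with 3 identical firms: the symmetric best-response condition is 54 − 10q = 10 + q. Each firm produces q = 4, total output Q = 12, price P = 24.

q_i = 4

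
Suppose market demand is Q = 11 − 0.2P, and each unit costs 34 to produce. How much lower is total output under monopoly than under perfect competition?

Inverting demand: P = 55 − 5Q.
Perfect competition: P = MC = 34, so 55 − 5Q = 34 and Q = 4.2.
A monopolist chooses Q where MR = MC. MR = 55 − 10Q; setting this equal to 34 gives Q = 2.1 and P = 44.5.
Change in total output: 2.1 − 4.2 = −2.1.

Q falls by 2.1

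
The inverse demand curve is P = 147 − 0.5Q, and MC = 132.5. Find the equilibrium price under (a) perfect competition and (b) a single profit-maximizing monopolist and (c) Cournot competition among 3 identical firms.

Under competition P = MC = 132.5, so Q = (147 − 132.5)/0.5 = 29.
A monopolist chooses Q where MR = MC. MR = 147 − Q; setting this equal to 132.5 gives Q = 14.5 and P = 139.75.
With 3 symmetric Cournot firms, each firm's FOC gives 147 − 2q = 132.5, so q = 7.25, Q = 3·7.25 = 21.75, and P = 136.125.

Competition: P = 132.5; Monopoly: P = 139.75; Cournot: P = 136.125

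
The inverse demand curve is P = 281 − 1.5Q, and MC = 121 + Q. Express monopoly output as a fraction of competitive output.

A monopolist chooses Q where MR = MC. MR = 281 − 3Q; setting this equal to 121 + Q gives Q = 40 and P = 221.
Competitive equilibrium sets price equal to marginal cost: 281 − 1.5Q = 121 + Q, so Q = 64 and P = 185.
Ratio Q_m/Q_c = 40/64 = 0.625.

Q_m/Q_c = 0.625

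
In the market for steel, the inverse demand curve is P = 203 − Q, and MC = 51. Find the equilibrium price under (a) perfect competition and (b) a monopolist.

Competitive firms price at marginal cost: P = 51, giving Q = 152.
Monopoly sets MR = MC: 203 − 2Q = 51 ⇒ Q = 76, P = 203 − 76 = 127.

Competition: P = 51; Monopoly: P = 127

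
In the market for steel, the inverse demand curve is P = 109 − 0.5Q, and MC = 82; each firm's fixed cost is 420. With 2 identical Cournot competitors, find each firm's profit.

Cournot with 2 identical firms: the symmetric best-response condition is 109 − 1.5q = 82. Each firm produces q = 18, total output Q = 36, price P = 91.
Each firm's profit = (91 − 82)·18 − 420 = −258.

π_i = −258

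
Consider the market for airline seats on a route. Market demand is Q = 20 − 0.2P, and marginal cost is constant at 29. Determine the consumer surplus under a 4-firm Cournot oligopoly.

Inverting demand: P = 100 − 5Q.
In a 4-firm Cournot equilibrium, symmetry and the first-order condition give q = (100 − 29)/(25) = 2.84. So Q = 11.36 and P = 43.2.
CS = ½·(100 − 43.2)·11.36 = 322.624.

CS = 322.624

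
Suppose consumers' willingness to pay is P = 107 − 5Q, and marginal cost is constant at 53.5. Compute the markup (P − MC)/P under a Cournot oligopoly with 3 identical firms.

With 3 symmetric Cournot firms, each firm's FOC gives 107 − 20q = 53.5, so q = 2.675, Q = 3·2.675 = 8.025, and P = 66.875.
Lerner index = (P − MC)/P = (66.875 − 53.5)/66.875 = 0.2.

Lerner index = 0.2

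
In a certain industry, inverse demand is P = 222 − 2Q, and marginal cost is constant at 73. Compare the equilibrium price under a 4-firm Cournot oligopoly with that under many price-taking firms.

Cournot: P = 102.8; Competition: P = 73

In a 4-firm Cournot equilibrium, symmetry and the first-order condition give q = (222 − 73)/(10) = 14.9. So Q = 59.6 and P = 102.8.
Perfect competition: P = MC = 73, so 222 − 2Q = 73 and Q = 74.5.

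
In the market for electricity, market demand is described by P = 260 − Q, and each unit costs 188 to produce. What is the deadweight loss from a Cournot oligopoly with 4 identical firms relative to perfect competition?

DWL = 103.68

Under competition P = MC = 188, so Q = (260 − 188)/1 = 72.
In a 4-firm Cournot equilibrium, symmetry and the first-order condition give q = (260 − 188)/(5) = 14.4. So Q = 57.6 and P = 202.4.
DWL is the triangle between Q = 57.6 and Q = 72: ½·(72 − 57.6)·(202.4 − 188) = 103.68.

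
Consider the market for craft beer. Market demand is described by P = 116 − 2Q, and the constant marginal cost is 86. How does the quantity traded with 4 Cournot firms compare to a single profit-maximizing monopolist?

Cournot: Q = 12; Monopoly: Q = 7.5

With 4 symmetric Cournot firms, each firm's FOC gives 116 − 10q = 86, so q = 3, Q = 4·3 = 12, and P = 92.
Monopoly sets MR = MC: 116 − 4Q = 86 ⇒ Q = 7.5, P = 116 − 2·7.5 = 101.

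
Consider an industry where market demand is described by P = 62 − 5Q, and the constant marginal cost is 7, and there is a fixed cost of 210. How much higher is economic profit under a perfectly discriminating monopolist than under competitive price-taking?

π rises by 302.5

Under competition P = MC = 7, so Q = (62 − 7)/5 = 11.
Profit = (7 − 7)·11 − 210 = −210.
A perfectly discriminating monopolist sells every unit with P(Q) ≥ MC(Q), so output equals the competitive quantity Q = 11. Each buyer pays their reservation price, so CS = 0 and the firm captures all surplus.
PS equals the full surplus area, 302.5. Profit = 302.5 − 210 = 92.5.
Change in economic profit: 92.5 − −210 = 302.5.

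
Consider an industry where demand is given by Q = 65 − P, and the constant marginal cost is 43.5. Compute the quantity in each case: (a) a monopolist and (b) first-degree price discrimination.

Monopoly: Q = 10.75; Perfect PD: Q = 21.5

Inverting demand: P = 65 − Q.
A monopolist chooses Q where MR = MC. MR = 65 − 2Q; setting this equal to 43.5 gives Q = 10.75 and P = 54.25.
With perfect price discrimination, output is the efficient level Q = 21.5 (where demand meets MC), but every buyer pays their willingness to pay: CS = 0 and PS = total surplus.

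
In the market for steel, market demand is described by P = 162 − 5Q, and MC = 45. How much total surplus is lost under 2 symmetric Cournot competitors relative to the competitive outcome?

Perfect competition: P = MC = 45, so 162 − 5Q = 45 and Q = 23.4.
With 2 symmetric Cournot firms, each firm's FOC gives 162 − 15q = 45, so q = 7.8, Q = 2·7.8 = 15.6, and P = 84.
DWL is the triangle between Q = 15.6 and Q = 23.4: ½·(23.4 − 15.6)·(84 − 45) = 152.1.

DWL = 152.1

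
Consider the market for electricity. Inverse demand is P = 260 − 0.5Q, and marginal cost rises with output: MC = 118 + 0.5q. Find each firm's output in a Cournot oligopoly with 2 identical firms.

With 2 symmetric Cournot firms, each firm's FOC gives 260 − 1.5q = 118 + 0.5q, so q = 71, Q = 2·71 = 142, and P = 189.

q_i = 71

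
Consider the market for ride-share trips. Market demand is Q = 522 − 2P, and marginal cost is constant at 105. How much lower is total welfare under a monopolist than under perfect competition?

Total welfare falls by 6084

Inverting demand: P = 261 − 0.5Q.
Under competition P = MC = 105, so Q = (261 − 105)/0.5 = 312.
CS = ½·(261 − 105)·312 = 24336; PS = (105 − 105)·312 = 0; TS = 24336.
A monopolist chooses Q where MR = MC. MR = 261 − Q; setting this equal to 105 gives Q = 156 and P = 183.
CS = ½·(261 − 183)·156 = 6084; PS = (183 − 105)·156 = 12168; TS = 18252.
Change in total welfare: 18252 − 24336 = −6084.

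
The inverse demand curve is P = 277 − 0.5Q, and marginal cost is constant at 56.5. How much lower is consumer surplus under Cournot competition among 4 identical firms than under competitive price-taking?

CS falls by 17503.29

Under competition P = MC = 56.5, so Q = (277 − 56.5)/0.5 = 441.
CS = ½·(277 − 56.5)·441 = 48620.25.
Cournot with 4 identical firms: the symmetric best-response condition is 277 − 2.5q = 56.5. Each firm produces q = 88.2, total output Q = 352.8, price P = 100.6.
CS = ½·(277 − 100.6)·352.8 = 31116.96.
Change in consumer surplus: 31116.96 − 48620.25 = −17503.29.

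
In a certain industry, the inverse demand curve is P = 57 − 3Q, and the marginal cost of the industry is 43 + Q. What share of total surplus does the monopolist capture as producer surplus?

PS/TS = 0.7

The monopolist equates marginal revenue to marginal cost: 57 − 6Q = 43 + Q, so Q = 2. From demand, P = 51.
CS = ½·(57 − 51)·2 = 6.
PS = P·Q − VC(Q) = 51·2 − (43·2 + ½·1·2²) = 14.
Share captured = PS/TS = 14/20 = 0.7.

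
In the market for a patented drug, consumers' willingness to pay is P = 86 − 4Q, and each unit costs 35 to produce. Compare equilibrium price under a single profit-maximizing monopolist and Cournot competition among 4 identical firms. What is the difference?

Monopoly sets MR = MC: 86 − 8Q = 35 ⇒ Q = 6.375, P = 86 − 4·6.375 = 60.5.
Cournot with 4 identical firms: the symmetric best-response condition is 86 − 20q = 35. Each firm produces q = 2.55, total output Q = 10.2, price P = 45.2.
Change in equilibrium price: 45.2 − 60.5 = −15.3.

P falls by 15.3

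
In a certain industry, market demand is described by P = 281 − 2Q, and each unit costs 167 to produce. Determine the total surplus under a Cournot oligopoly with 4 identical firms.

With 4 symmetric Cournot firms, each firm's FOC gives 281 − 10q = 167, so q = 11.4, Q = 4·11.4 = 45.6, and P = 189.8.
CS = ½·(281 − 189.8)·45.6 = 2079.36; PS = (189.8 − 167)·45.6 = 1039.68; TS = 3119.04.

TS = 3119.04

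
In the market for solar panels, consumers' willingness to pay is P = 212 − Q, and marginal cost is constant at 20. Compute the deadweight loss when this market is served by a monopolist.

Competitive firms price at marginal cost: P = 20, giving Q = 192.
The monopolist equates marginal revenue to marginal cost: 212 − 2Q = 20, so Q = 96. From demand, P = 116.
DWL is the triangle between Q = 96 and Q = 192: ½·(192 − 96)·(116 − 20) = 4608.

DWL = 4608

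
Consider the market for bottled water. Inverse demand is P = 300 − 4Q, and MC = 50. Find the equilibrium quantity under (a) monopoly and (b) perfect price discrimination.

A monopolist chooses Q where MR = MC. MR = 300 − 8Q; setting this equal to 50 gives Q = 31.25 and P = 175.
With perfect price discrimination, output is the efficient level Q = 62.5 (where demand meets MC), but every buyer pays their willingness to pay: CS = 0 and PS = total surplus.

Monopoly: Q = 31.25; Perfect PD: Q = 62.5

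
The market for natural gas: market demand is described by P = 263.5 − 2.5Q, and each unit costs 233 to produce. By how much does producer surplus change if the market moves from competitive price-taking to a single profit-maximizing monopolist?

Producer surplus rises by 93.025

Under competition P = MC = 233, so Q = (263.5 − 233)/2.5 = 12.2.
PS = (233 − 233)·12.2 = 0.
The monopolist equates marginal revenue to marginal cost: 263.5 − 5Q = 233, so Q = 6.1. From demand, P = 248.25.
PS = (248.25 − 233)·6.1 = 93.025.
Change in producer surplus: 93.025 − 0 = 93.025.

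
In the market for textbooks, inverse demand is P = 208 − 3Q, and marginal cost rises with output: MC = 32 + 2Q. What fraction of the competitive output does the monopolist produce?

The monopolist equates marginal revenue to marginal cost: 208 − 6Q = 32 + 2Q, so Q = 22. From demand, P = 142.
Competitive equilibrium sets price equal to marginal cost: 208 − 3Q = 32 + 2Q, so Q = 35.2 and P = 102.4.
Ratio Q_m/Q_c = 22/35.2 = 0.625.

Q_m/Q_c = 0.625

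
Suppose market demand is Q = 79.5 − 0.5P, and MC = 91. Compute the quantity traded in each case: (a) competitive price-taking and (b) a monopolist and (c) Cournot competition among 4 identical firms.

Competition: Q = 34; Monopoly: Q = 17; Cournot: Q = 27.2

Inverting demand: P = 159 − 2Q.
Perfect competition: P = MC = 91, so 159 − 2Q = 91 and Q = 34.
The monopolist equates marginal revenue to marginal cost: 159 − 4Q = 91, so Q = 17. From demand, P = 125.
With 4 symmetric Cournot firms, each firm's FOC gives 159 − 10q = 91, so q = 6.8, Q = 4·6.8 = 27.2, and P = 104.6.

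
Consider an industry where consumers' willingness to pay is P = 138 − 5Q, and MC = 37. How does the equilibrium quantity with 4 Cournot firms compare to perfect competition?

Cournot: Q = 16.16; Competition: Q = 20.2

With 4 symmetric Cournot firms, each firm's FOC gives 138 − 25q = 37, so q = 4.04, Q = 4·4.04 = 16.16, and P = 57.2.
Under competition P = MC = 37, so Q = (138 − 37)/5 = 20.2.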